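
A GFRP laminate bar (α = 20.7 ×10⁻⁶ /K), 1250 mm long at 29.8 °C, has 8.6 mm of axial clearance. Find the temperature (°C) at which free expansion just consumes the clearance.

α·L₀·ΔT = 8.6 mm ⇒ ΔT = 8.6 / (20.7×10⁻⁶ × 1250.0) = 332.4 K.
T = 29.8 + 332.4 = 362.2 °C.

362 °C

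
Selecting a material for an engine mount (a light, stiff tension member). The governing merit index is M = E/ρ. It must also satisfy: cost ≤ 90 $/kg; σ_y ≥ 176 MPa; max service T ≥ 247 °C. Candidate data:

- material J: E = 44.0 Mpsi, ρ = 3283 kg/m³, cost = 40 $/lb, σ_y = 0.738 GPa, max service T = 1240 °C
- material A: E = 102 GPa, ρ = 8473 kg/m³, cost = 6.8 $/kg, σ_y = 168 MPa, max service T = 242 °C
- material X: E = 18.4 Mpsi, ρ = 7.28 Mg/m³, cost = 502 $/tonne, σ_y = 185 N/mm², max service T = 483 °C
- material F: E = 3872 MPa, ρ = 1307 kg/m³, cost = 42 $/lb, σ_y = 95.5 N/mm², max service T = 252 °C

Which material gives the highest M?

material J

Screen on constraints: cost ≤ 90 $/kg; σ_y ≥ 176 MPa; max service T ≥ 247 °C. Survivors: material J, material X.
Normalizing units and computing the index:
  material J: E = 303.4 GPa, ρ = 3283 kg/m³
  material X: E = 126.9 GPa, ρ = 7280 kg/m³
  material J: M = 92.4 MN·m/kg
  material X: M = 17.4 MN·m/kg
Highest index: material J.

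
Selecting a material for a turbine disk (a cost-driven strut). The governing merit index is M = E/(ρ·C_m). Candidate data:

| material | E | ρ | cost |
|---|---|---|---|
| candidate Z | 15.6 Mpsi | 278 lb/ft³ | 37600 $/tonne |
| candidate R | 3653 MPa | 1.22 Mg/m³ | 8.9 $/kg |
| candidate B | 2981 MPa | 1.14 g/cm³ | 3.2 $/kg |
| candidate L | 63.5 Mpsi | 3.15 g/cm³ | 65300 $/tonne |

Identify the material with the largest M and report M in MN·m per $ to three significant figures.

candidate L, M = 2.13 MN·m per $

Normalizing units and computing the index:
  candidate Z: E = 107.6 GPa, ρ = 4453 kg/m³, cost = 37.60 $/kg
  candidate R: E = 3.653 GPa, ρ = 1220 kg/m³, cost = 8.900 $/kg
  candidate B: E = 2.981 GPa, ρ = 1140 kg/m³, cost = 3.200 $/kg
  candidate L: E = 437.8 GPa, ρ = 3150 kg/m³, cost = 65.30 $/kg
  candidate L: M = 2.13 MN·m per $
  candidate B: M = 0.817 MN·m per $
  candidate Z: M = 0.642 MN·m per $
  candidate R: M = 0.336 MN·m per $
Candidate L ranks first.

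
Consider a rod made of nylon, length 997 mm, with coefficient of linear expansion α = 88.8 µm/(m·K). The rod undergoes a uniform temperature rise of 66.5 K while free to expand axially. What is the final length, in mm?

ΔL = α·L₀·ΔT = 88.8×10⁻⁶ × 997 mm × 66.50 K = 5.89 mm.
L = L₀ + ΔL = 997 + 5.89 = 1002.9 mm.

1002.9 mm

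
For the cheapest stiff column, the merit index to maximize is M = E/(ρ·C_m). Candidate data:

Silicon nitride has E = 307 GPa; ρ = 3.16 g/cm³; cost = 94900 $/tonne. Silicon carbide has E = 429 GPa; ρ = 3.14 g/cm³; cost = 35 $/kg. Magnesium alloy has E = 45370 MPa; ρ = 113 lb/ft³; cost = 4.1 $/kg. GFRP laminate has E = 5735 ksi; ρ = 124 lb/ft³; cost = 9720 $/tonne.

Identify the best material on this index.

In SI units:
  silicon nitride: E = 307.0 GPa, ρ = 3160 kg/m³, cost = 94.90 $/kg
  silicon carbide: E = 429.0 GPa, ρ = 3140 kg/m³, cost = 35.00 $/kg
  magnesium alloy: E = 45.37 GPa, ρ = 1810 kg/m³, cost = 4.100 $/kg
  GFRP laminate: E = 39.54 GPa, ρ = 1986 kg/m³, cost = 9.720 $/kg
  magnesium alloy: M = 6.11 MN·m per $
  silicon carbide: M = 3.90 MN·m per $
  GFRP laminate: M = 2.05 MN·m per $
  silicon nitride: M = 1.02 MN·m per $
Magnesium alloy has the largest M.

magnesium alloy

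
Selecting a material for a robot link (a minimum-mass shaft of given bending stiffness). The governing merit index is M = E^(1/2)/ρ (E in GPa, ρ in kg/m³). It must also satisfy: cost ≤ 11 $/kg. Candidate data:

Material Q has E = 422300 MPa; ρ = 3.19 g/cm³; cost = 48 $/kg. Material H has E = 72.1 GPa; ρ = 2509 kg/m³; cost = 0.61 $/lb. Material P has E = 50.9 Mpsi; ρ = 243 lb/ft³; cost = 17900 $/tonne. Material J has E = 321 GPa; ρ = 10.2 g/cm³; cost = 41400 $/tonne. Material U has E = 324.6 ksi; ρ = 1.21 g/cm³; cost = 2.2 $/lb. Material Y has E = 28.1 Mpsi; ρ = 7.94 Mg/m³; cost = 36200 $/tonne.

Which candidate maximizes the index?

material H

Screen on constraints: cost ≤ 11 $/kg. Survivors: material H, material U.
Convert each candidate to consistent units, then evaluate M:
  material H: E = 72.10 GPa, ρ = 2509 kg/m³
  material U: E = 2.238 GPa, ρ = 1210 kg/m³
  material H: M = 3.38×10⁻³
  material U: M = 1.24×10⁻³
Material H ranks first.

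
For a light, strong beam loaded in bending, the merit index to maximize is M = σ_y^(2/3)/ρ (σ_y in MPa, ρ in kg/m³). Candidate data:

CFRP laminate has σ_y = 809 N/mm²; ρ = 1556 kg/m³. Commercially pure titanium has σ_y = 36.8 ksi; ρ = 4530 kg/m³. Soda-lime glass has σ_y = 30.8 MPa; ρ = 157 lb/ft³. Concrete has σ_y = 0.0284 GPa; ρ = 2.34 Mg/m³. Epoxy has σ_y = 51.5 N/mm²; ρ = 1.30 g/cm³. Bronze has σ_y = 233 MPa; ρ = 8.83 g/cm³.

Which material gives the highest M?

Convert each candidate to consistent units, then evaluate M:
  CFRP laminate: σ_y = 809.0 MPa, ρ = 1556 kg/m³
  commercially pure titanium: σ_y = 253.7 MPa, ρ = 4530 kg/m³
  soda-lime glass: σ_y = 30.80 MPa, ρ = 2515 kg/m³
  concrete: σ_y = 28.40 MPa, ρ = 2340 kg/m³
  epoxy: σ_y = 51.50 MPa, ρ = 1300 kg/m³
  bronze: σ_y = 233.0 MPa, ρ = 8830 kg/m³
  CFRP laminate: M = 55.8×10⁻³
  epoxy: M = 10.6×10⁻³
  commercially pure titanium: M = 8.85×10⁻³
  bronze: M = 4.29×10⁻³
  concrete: M = 3.98×10⁻³
  soda-lime glass: M = 3.91×10⁻³
The maximum is for CFRP laminate.

CFRP laminate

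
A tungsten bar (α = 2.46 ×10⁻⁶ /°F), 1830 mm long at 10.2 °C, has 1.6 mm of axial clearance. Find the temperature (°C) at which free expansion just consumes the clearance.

208 °C

α = 2.46×10⁻⁶/°F × 9/5 = 4.43×10⁻⁶/K.
α·L₀·ΔT = 1.6 mm ⇒ ΔT = 1.6 / (4.43×10⁻⁶ × 1830.0) = 197.5 K.
T = 10.2 + 197.5 = 207.7 °C.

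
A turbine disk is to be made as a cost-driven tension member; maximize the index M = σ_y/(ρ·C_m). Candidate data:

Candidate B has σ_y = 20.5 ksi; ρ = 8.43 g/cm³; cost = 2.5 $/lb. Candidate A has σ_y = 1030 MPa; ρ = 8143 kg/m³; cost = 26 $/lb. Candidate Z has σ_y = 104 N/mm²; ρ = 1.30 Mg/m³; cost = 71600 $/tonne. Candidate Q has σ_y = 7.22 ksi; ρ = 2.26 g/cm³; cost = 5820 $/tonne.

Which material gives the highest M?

In SI units:
  candidate B: σ_y = 141.3 MPa, ρ = 8430 kg/m³, cost = 5.511 $/kg
  candidate A: σ_y = 1030 MPa, ρ = 8143 kg/m³, cost = 57.32 $/kg
  candidate Z: σ_y = 104.0 MPa, ρ = 1300 kg/m³, cost = 71.60 $/kg
  candidate Q: σ_y = 49.78 MPa, ρ = 2260 kg/m³, cost = 5.820 $/kg
  candidate Q: M = 3.78 kN·m per $
  candidate B: M = 3.04 kN·m per $
  candidate A: M = 2.21 kN·m per $
  candidate Z: M = 1.12 kN·m per $
Candidate Q ranks first.

candidate Q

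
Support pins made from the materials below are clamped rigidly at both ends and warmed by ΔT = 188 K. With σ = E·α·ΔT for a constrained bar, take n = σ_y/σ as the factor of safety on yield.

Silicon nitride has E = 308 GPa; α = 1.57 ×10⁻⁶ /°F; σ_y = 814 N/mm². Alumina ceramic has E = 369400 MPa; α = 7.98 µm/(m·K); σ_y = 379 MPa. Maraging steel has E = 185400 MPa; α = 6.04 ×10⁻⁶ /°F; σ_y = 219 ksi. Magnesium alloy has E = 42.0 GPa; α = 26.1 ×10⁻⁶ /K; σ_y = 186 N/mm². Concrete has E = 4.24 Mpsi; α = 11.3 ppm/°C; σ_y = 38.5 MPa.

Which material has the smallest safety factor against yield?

concrete

With everything in SI (GPa, ×10⁻⁶/K, MPa):
  silicon nitride: E = 308.0, α = 2.83, σ_y = 814.0 → σ = 164 MPa, n = 4.97
  alumina ceramic: E = 369.4, α = 7.98, σ_y = 379.0 → σ = 554 MPa, n = 0.684
  maraging steel: E = 185.4, α = 10.9, σ_y = 1510 → σ = 379 MPa, n = 3.98
  magnesium alloy: E = 42.00, α = 26.1, σ_y = 186.0 → σ = 206 MPa, n = 0.903
  concrete: E = 29.23, α = 11.3, σ_y = 38.50 → σ = 62.1 MPa, n = 0.620
The minimum is concrete at n = 0.620.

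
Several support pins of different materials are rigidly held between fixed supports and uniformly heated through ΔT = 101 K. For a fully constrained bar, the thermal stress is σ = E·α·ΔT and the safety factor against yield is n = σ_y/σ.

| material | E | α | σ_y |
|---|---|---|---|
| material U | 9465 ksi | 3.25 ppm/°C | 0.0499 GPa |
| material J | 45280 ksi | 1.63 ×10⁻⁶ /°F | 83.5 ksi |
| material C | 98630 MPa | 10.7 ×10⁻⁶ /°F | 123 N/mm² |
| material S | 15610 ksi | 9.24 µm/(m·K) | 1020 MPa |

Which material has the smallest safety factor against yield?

material C

With everything in SI (GPa, ×10⁻⁶/K, MPa):
  material U: E = 65.26, α = 3.25, σ_y = 49.90 → σ = 21.4 MPa, n = 2.33
  material J: E = 312.2, α = 2.93, σ_y = 575.7 → σ = 92.5 MPa, n = 6.22
  material C: E = 98.63, α = 19.3, σ_y = 123.0 → σ = 192 MPa, n = 0.641
  material S: E = 107.6, α = 9.24, σ_y = 1020 → σ = 100 MPa, n = 10.2
The minimum is material C at n = 0.641.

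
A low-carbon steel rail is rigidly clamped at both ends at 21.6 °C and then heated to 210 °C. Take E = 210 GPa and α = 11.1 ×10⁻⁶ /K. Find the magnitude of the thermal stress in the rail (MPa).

439 MPa

ΔT = 188.4 K. Constrained thermal stress σ = E·α·ΔT = 210.0×10³ MPa × 11.1×10⁻⁶ × 188.4 = 439 MPa (compressive).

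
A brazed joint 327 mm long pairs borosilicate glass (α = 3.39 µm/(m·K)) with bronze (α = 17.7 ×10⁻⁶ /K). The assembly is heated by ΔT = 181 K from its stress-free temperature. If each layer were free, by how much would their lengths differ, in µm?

Δα = |3.39 − 17.7|×10⁻⁶/K = 14.3×10⁻⁶/K.
ΔL_mismatch = Δα·L·ΔT = 14.3×10⁻⁶ × 327.0 mm × 181.0 K = 847 µm.

847 µm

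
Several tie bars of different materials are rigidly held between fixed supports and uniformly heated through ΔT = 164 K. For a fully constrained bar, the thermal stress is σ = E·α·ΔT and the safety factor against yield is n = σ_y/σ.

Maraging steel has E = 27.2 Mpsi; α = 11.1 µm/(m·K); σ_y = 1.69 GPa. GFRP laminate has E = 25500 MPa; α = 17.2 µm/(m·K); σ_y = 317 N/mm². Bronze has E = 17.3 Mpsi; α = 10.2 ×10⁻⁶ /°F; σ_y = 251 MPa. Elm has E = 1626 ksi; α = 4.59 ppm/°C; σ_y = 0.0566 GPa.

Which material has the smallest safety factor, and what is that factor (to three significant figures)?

bronze, n = 0.699

Per material, after unit conversion:
  maraging steel: E = 187.5, α = 11.1, σ_y = 1690 → σ = 341 MPa, n = 4.95
  GFRP laminate: E = 25.50, α = 17.2, σ_y = 317.0 → σ = 71.9 MPa, n = 4.41
  bronze: E = 119.3, α = 18.4, σ_y = 251.0 → σ = 359 MPa, n = 0.699
  elm: E = 11.21, α = 4.59, σ_y = 56.60 → σ = 8.44 MPa, n = 6.71
The minimum is bronze at n = 0.699.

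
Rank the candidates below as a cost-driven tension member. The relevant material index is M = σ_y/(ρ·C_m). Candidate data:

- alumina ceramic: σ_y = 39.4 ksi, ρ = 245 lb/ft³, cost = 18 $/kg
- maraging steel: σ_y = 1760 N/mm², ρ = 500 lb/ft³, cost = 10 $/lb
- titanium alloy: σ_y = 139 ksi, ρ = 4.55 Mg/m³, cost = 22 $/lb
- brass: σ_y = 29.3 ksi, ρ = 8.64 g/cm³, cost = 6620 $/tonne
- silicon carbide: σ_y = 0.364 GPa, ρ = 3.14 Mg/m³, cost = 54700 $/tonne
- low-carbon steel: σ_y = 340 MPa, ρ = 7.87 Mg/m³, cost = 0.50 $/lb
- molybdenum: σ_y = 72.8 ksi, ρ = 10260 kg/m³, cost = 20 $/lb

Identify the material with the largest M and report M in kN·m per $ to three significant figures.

low-carbon steel, M = 39.2 kN·m per $

After converting to SI:
  alumina ceramic: σ_y = 271.7 MPa, ρ = 3925 kg/m³, cost = 18.00 $/kg
  maraging steel: σ_y = 1760 MPa, ρ = 8009 kg/m³, cost = 22.05 $/kg
  titanium alloy: σ_y = 958.4 MPa, ρ = 4550 kg/m³, cost = 48.50 $/kg
  brass: σ_y = 202.0 MPa, ρ = 8640 kg/m³, cost = 6.620 $/kg
  silicon carbide: σ_y = 364.0 MPa, ρ = 3140 kg/m³, cost = 54.70 $/kg
  low-carbon steel: σ_y = 340.0 MPa, ρ = 7870 kg/m³, cost = 1.102 $/kg
  molybdenum: σ_y = 501.9 MPa, ρ = 10260 kg/m³, cost = 44.09 $/kg
  low-carbon steel: M = 39.2 kN·m per $
  maraging steel: M = 9.97 kN·m per $
  titanium alloy: M = 4.34 kN·m per $
  alumina ceramic: M = 3.85 kN·m per $
  brass: M = 3.53 kN·m per $
  silicon carbide: M = 2.12 kN·m per $
  molybdenum: M = 1.11 kN·m per $
Low-carbon steel has the largest M.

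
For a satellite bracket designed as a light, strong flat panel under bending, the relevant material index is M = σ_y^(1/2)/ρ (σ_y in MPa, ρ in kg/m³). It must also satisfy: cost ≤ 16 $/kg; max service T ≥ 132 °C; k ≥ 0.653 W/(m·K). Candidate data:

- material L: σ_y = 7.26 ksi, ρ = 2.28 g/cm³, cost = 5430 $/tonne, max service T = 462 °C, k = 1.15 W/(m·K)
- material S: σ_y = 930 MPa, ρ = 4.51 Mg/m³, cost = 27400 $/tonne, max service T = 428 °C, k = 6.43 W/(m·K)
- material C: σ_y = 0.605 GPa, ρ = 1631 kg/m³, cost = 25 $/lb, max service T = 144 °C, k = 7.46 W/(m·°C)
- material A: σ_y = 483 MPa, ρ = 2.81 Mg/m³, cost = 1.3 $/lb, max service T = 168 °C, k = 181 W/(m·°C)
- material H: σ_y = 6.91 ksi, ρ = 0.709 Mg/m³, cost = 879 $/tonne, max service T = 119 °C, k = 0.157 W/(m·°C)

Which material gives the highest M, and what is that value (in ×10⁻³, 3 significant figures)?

material A, M = 7.82×10⁻³

Screen on constraints: cost ≤ 16 $/kg; max service T ≥ 132 °C; k ≥ 0.653 W/(m·K). Survivors: material L, material A.
After converting to SI:
  material L: σ_y = 50.06 MPa, ρ = 2280 kg/m³
  material A: σ_y = 483.0 MPa, ρ = 2810 kg/m³
  material A: M = 7.82×10⁻³
  material L: M = 3.10×10⁻³
Material A ranks first.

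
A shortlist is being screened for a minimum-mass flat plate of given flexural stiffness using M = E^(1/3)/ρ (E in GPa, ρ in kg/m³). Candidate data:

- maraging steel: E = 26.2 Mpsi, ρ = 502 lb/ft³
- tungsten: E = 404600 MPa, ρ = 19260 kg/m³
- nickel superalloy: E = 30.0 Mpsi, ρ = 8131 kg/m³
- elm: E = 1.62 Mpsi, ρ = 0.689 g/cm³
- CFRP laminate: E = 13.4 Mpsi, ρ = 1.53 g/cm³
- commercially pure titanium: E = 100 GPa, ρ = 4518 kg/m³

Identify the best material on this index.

elm

Convert each candidate to consistent units, then evaluate M:
  maraging steel: E = 180.6 GPa, ρ = 8041 kg/m³
  tungsten: E = 404.6 GPa, ρ = 19260 kg/m³
  nickel superalloy: E = 206.8 GPa, ρ = 8131 kg/m³
  elm: E = 11.17 GPa, ρ = 689.0 kg/m³
  CFRP laminate: E = 92.39 GPa, ρ = 1530 kg/m³
  commercially pure titanium: E = 100.0 GPa, ρ = 4518 kg/m³
  elm: M = 3.24×10⁻³
  CFRP laminate: M = 2.95×10⁻³
  commercially pure titanium: M = 1.03×10⁻³
  nickel superalloy: M = 0.727×10⁻³
  maraging steel: M = 0.703×10⁻³
  tungsten: M = 0.384×10⁻³
Elm ranks first.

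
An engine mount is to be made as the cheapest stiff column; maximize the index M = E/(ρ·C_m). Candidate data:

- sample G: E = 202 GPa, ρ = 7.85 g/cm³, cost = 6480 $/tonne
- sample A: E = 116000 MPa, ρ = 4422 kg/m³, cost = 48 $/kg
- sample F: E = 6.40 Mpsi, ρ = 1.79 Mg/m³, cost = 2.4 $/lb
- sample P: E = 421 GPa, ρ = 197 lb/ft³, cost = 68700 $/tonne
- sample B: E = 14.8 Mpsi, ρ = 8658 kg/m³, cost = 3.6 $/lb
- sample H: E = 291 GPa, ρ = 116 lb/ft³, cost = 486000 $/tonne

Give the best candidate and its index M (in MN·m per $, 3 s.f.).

sample F, M = 4.66 MN·m per $

Normalizing units and computing the index:
  sample G: E = 202.0 GPa, ρ = 7850 kg/m³, cost = 6.480 $/kg
  sample A: E = 116.0 GPa, ρ = 4422 kg/m³, cost = 48.00 $/kg
  sample F: E = 44.13 GPa, ρ = 1790 kg/m³, cost = 5.291 $/kg
  sample P: E = 421.0 GPa, ρ = 3156 kg/m³, cost = 68.70 $/kg
  sample B: E = 102.0 GPa, ρ = 8658 kg/m³, cost = 7.937 $/kg
  sample H: E = 291.0 GPa, ρ = 1858 kg/m³, cost = 486.0 $/kg
  sample F: M = 4.66 MN·m per $
  sample G: M = 3.97 MN·m per $
  sample P: M = 1.94 MN·m per $
  sample B: M = 1.49 MN·m per $
  sample A: M = 0.547 MN·m per $
  sample H: M = 0.322 MN·m per $
Highest index: sample F.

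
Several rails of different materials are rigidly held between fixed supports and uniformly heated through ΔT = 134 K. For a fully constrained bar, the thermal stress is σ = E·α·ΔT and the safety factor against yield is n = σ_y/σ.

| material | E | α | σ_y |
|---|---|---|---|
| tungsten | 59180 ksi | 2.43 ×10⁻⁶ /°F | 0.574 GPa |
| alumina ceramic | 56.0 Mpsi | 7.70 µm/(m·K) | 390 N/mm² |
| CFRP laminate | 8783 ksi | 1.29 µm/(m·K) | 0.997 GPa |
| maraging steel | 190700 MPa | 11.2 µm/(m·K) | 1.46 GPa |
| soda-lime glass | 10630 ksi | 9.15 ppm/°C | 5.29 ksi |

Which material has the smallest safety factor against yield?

With everything in SI (GPa, ×10⁻⁶/K, MPa):
  tungsten: E = 408.0, α = 4.37, σ_y = 574.0 → σ = 239 MPa, n = 2.40
  alumina ceramic: E = 386.1, α = 7.70, σ_y = 390.0 → σ = 398 MPa, n = 0.979
  CFRP laminate: E = 60.56, α = 1.29, σ_y = 997.0 → σ = 10.5 MPa, n = 95.2
  maraging steel: E = 190.7, α = 11.2, σ_y = 1460 → σ = 286 MPa, n = 5.10
  soda-lime glass: E = 73.29, α = 9.15, σ_y = 36.47 → σ = 89.9 MPa, n = 0.406
Smallest n: soda-lime glass with n = 0.406.

soda-lime glass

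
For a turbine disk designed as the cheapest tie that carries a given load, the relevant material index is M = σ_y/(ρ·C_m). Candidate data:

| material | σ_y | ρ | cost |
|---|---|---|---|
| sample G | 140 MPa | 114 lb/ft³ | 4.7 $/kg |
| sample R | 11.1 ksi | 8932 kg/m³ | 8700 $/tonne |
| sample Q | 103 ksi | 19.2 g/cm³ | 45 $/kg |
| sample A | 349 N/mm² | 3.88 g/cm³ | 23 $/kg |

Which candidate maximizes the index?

sample G

In SI units:
  sample G: σ_y = 140.0 MPa, ρ = 1826 kg/m³, cost = 4.700 $/kg
  sample R: σ_y = 76.53 MPa, ρ = 8932 kg/m³, cost = 8.700 $/kg
  sample Q: σ_y = 710.2 MPa, ρ = 19200 kg/m³, cost = 45.00 $/kg
  sample A: σ_y = 349.0 MPa, ρ = 3880 kg/m³, cost = 23.00 $/kg
  sample G: M = 16.3 kN·m per $
  sample A: M = 3.91 kN·m per $
  sample R: M = 0.985 kN·m per $
  sample Q: M = 0.822 kN·m per $
Sample G has the largest M.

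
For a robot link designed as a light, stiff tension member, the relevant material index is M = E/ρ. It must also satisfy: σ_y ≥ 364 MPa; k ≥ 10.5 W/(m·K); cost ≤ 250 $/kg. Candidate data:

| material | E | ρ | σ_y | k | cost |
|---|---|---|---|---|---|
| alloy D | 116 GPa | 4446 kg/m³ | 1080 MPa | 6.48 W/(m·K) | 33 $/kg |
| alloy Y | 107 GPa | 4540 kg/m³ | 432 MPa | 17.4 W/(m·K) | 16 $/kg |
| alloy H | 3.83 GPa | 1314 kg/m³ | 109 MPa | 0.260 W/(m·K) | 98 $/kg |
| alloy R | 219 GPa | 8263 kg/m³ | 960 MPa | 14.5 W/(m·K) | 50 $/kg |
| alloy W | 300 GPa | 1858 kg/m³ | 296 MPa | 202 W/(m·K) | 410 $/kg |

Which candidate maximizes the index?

Screen on constraints: σ_y ≥ 364 MPa; k ≥ 10.5 W/(m·K); cost ≤ 250 $/kg. Survivors: alloy Y, alloy R.
Computing M directly (units already consistent):
  alloy R: M = 26.5 MN·m/kg
  alloy Y: M = 23.6 MN·m/kg
Alloy R has the largest M.

alloy R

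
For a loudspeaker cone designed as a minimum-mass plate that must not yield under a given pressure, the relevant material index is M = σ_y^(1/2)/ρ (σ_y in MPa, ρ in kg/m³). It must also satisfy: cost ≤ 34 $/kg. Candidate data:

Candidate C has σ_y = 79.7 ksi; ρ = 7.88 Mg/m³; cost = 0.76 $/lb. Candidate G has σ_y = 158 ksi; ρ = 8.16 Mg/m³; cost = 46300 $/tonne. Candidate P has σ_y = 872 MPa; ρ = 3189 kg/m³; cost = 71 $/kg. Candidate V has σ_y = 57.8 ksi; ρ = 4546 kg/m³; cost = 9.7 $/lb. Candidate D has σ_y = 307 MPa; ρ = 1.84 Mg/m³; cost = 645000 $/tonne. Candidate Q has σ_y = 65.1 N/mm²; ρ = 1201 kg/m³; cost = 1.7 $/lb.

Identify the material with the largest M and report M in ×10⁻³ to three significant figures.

candidate Q, M = 6.72×10⁻³

Screen on constraints: cost ≤ 34 $/kg. Survivors: candidate C, candidate V, candidate Q.
Putting every candidate on a common basis:
  candidate C: σ_y = 549.5 MPa, ρ = 7880 kg/m³
  candidate V: σ_y = 398.5 MPa, ρ = 4546 kg/m³
  candidate Q: σ_y = 65.10 MPa, ρ = 1201 kg/m³
  candidate Q: M = 6.72×10⁻³
  candidate V: M = 4.39×10⁻³
  candidate C: M = 2.97×10⁻³
Candidate Q has the largest M.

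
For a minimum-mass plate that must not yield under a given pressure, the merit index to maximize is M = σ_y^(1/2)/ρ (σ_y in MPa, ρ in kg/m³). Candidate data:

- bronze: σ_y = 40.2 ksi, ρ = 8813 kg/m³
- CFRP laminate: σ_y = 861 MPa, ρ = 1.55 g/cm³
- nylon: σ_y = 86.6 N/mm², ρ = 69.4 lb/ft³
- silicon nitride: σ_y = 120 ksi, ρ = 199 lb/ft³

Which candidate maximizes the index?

Putting every candidate on a common basis:
  bronze: σ_y = 277.2 MPa, ρ = 8813 kg/m³
  CFRP laminate: σ_y = 861.0 MPa, ρ = 1550 kg/m³
  nylon: σ_y = 86.60 MPa, ρ = 1112 kg/m³
  silicon nitride: σ_y = 827.4 MPa, ρ = 3188 kg/m³
  CFRP laminate: M = 18.9×10⁻³
  silicon nitride: M = 9.02×10⁻³
  nylon: M = 8.37×10⁻³
  bronze: M = 1.89×10⁻³
CFRP laminate has the largest M.

CFRP laminate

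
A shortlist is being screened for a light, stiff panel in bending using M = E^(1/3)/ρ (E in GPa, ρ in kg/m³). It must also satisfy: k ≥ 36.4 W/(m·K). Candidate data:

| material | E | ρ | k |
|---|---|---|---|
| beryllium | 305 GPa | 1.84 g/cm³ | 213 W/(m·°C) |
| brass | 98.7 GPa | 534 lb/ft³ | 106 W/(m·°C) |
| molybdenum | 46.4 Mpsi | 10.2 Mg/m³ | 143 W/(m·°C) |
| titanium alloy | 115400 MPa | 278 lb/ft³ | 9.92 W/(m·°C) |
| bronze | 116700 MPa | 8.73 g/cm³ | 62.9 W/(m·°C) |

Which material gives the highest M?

Screen on constraints: k ≥ 36.4 W/(m·K). Survivors: beryllium, brass, molybdenum, bronze.
Convert each candidate to consistent units, then evaluate M:
  beryllium: E = 305.0 GPa, ρ = 1840 kg/m³
  brass: E = 98.70 GPa, ρ = 8554 kg/m³
  molybdenum: E = 319.9 GPa, ρ = 10200 kg/m³
  bronze: E = 116.7 GPa, ρ = 8730 kg/m³
  beryllium: M = 3.66×10⁻³
  molybdenum: M = 0.671×10⁻³
  bronze: M = 0.560×10⁻³
  brass: M = 0.540×10⁻³
Beryllium has the largest M.

beryllium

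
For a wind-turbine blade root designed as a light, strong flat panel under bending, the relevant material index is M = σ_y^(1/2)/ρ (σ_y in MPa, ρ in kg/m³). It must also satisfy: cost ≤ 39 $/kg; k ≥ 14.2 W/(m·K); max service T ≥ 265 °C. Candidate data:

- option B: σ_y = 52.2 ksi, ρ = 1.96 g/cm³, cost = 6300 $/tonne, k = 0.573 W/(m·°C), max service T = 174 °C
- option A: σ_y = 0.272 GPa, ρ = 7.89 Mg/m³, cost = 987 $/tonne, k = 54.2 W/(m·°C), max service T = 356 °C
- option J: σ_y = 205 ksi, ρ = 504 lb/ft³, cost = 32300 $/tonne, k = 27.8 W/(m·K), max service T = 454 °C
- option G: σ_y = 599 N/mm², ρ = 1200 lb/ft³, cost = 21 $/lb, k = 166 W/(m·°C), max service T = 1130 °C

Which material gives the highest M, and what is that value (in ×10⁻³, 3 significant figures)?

option J, M = 4.66×10⁻³

Screen on constraints: cost ≤ 39 $/kg; k ≥ 14.2 W/(m·K); max service T ≥ 265 °C. Survivors: option A, option J.
In SI units:
  option A: σ_y = 272.0 MPa, ρ = 7890 kg/m³
  option J: σ_y = 1413 MPa, ρ = 8073 kg/m³
  option J: M = 4.66×10⁻³
  option A: M = 2.09×10⁻³
Highest index: option J.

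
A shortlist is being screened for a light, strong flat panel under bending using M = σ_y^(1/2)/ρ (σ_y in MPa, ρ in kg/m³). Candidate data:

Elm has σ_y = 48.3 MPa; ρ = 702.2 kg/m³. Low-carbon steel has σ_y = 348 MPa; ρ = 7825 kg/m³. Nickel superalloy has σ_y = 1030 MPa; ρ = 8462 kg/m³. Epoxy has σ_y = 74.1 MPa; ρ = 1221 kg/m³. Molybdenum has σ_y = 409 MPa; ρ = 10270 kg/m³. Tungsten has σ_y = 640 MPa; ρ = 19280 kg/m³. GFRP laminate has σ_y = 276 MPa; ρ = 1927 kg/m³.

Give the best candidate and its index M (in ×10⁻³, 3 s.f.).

Computing M directly (units already consistent):
  elm: M = 9.90×10⁻³
  GFRP laminate: M = 8.62×10⁻³
  epoxy: M = 7.05×10⁻³
  nickel superalloy: M = 3.79×10⁻³
  low-carbon steel: M = 2.38×10⁻³
  molybdenum: M = 1.97×10⁻³
  tungsten: M = 1.31×10⁻³
The maximum is for elm.

elm, M = 9.90×10⁻³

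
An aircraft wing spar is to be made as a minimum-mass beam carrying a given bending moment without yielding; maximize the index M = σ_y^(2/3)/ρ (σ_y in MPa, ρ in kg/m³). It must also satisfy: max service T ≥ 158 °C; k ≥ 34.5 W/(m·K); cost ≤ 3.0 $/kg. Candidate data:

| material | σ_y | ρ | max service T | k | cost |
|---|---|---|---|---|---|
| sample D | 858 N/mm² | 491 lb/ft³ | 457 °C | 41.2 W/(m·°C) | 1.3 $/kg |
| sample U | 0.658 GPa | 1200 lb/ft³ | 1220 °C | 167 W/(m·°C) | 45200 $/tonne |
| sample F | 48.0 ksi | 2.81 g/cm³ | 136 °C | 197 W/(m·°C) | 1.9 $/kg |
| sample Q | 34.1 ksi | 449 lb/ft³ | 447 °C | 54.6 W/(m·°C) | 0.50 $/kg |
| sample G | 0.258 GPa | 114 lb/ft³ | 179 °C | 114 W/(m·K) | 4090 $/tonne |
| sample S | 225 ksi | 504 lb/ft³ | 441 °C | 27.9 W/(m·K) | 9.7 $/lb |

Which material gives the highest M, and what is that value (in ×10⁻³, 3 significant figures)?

sample D, M = 11.5×10⁻³

Screen on constraints: max service T ≥ 158 °C; k ≥ 34.5 W/(m·K); cost ≤ 3.0 $/kg. Survivors: sample D, sample Q.
Putting every candidate on a common basis:
  sample D: σ_y = 858.0 MPa, ρ = 7865 kg/m³
  sample Q: σ_y = 235.1 MPa, ρ = 7192 kg/m³
  sample D: M = 11.5×10⁻³
  sample Q: M = 5.30×10⁻³
Sample D ranks first.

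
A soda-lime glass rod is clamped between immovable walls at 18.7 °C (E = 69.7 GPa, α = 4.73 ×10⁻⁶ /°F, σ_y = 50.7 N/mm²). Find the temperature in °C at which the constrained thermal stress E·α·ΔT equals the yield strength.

104 °C

α = 4.73×10⁻⁶/°F × 9/5 = 8.51×10⁻⁶/K.
σ_y = 50.7 N/mm² = 50.70 MPa.
E·α·ΔT = 50.70 MPa ⇒ ΔT = 50.70 / (69.70×10³ × 8.51×10⁻⁶) = 85.44 K.
T = 18.7 + 85.44 = 104.1 °C.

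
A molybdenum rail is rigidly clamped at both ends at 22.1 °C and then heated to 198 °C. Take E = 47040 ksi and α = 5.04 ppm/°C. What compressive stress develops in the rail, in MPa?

E = 47040 ksi = 324.3 GPa.
ΔT = 175.9 K. Constrained thermal stress σ = E·α·ΔT = 324.3×10³ MPa × 5.04×10⁻⁶ × 175.9 = 288 MPa (compressive).

288 MPa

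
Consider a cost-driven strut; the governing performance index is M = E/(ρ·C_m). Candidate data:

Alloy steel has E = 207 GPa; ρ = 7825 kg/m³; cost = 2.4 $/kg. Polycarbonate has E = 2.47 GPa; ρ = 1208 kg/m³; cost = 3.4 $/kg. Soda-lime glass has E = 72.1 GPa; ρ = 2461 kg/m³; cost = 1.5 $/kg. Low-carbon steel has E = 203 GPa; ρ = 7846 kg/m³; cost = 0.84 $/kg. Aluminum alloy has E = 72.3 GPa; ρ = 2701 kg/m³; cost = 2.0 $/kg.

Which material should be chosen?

Evaluate M for each candidate:
  low-carbon steel: M = 30.8 MN·m per $
  soda-lime glass: M = 19.5 MN·m per $
  aluminum alloy: M = 13.4 MN·m per $
  alloy steel: M = 11.0 MN·m per $
  polycarbonate: M = 0.601 MN·m per $
Low-carbon steel has the largest M.

low-carbon steel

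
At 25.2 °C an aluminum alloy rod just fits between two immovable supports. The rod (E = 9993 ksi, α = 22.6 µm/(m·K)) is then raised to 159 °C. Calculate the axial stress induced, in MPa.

E = 9993 ksi = 68.90 GPa.
ΔT = 133.8 K. Constrained thermal stress σ = E·α·ΔT = 68.90×10³ MPa × 22.6×10⁻⁶ × 133.8 = 208 MPa (compressive).

208 MPa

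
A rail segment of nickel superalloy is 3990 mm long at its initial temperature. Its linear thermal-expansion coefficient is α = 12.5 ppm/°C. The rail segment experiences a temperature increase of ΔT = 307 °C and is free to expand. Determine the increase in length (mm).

15.3 mm

ΔL = α·L₀·ΔT = 12.5×10⁻⁶ × 3990 mm × 307.0 K = 15.3 mm.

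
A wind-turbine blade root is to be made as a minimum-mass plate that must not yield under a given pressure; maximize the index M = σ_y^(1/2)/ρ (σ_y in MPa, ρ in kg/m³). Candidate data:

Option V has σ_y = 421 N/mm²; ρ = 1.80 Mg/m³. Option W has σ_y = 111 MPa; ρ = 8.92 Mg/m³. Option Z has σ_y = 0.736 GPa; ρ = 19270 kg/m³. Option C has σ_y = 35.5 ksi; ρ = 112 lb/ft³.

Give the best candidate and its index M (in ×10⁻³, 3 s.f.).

option V, M = 11.4×10⁻³

After converting to SI:
  option V: σ_y = 421.0 MPa, ρ = 1800 kg/m³
  option W: σ_y = 111.0 MPa, ρ = 8920 kg/m³
  option Z: σ_y = 736.0 MPa, ρ = 19270 kg/m³
  option C: σ_y = 244.8 MPa, ρ = 1794 kg/m³
  option V: M = 11.4×10⁻³
  option C: M = 8.72×10⁻³
  option Z: M = 1.41×10⁻³
  option W: M = 1.18×10⁻³
The maximum is for option V.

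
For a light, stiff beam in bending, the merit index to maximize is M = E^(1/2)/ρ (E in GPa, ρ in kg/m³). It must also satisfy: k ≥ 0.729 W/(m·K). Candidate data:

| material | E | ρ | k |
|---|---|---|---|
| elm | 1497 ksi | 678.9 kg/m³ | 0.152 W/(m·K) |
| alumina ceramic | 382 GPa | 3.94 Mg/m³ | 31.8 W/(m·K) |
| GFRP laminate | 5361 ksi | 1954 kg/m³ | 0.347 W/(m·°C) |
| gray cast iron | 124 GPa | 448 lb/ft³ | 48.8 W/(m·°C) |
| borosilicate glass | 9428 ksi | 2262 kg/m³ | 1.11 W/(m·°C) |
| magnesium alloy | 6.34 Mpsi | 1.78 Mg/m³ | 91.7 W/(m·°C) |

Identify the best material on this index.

Screen on constraints: k ≥ 0.729 W/(m·K). Survivors: alumina ceramic, gray cast iron, borosilicate glass, magnesium alloy.
Convert each candidate to consistent units, then evaluate M:
  alumina ceramic: E = 382.0 GPa, ρ = 3940 kg/m³
  gray cast iron: E = 124.0 GPa, ρ = 7176 kg/m³
  borosilicate glass: E = 65.00 GPa, ρ = 2262 kg/m³
  magnesium alloy: E = 43.71 GPa, ρ = 1780 kg/m³
  alumina ceramic: M = 4.96×10⁻³
  magnesium alloy: M = 3.71×10⁻³
  borosilicate glass: M = 3.56×10⁻³
  gray cast iron: M = 1.55×10⁻³
The maximum is for alumina ceramic.

alumina ceramic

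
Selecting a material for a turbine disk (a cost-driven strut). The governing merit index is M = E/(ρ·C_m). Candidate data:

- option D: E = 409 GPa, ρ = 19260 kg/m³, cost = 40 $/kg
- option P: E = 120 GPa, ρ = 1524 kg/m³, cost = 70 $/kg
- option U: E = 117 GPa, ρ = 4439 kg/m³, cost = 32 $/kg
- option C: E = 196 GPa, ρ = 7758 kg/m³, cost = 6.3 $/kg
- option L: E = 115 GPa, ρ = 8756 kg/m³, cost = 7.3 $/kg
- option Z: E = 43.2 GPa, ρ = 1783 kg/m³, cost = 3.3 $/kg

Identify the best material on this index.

option Z

Computing M directly (units already consistent):
  option Z: M = 7.34 MN·m per $
  option C: M = 4.01 MN·m per $
  option L: M = 1.80 MN·m per $
  option P: M = 1.12 MN·m per $
  option U: M = 0.824 MN·m per $
  option D: M = 0.531 MN·m per $
Highest index: option Z.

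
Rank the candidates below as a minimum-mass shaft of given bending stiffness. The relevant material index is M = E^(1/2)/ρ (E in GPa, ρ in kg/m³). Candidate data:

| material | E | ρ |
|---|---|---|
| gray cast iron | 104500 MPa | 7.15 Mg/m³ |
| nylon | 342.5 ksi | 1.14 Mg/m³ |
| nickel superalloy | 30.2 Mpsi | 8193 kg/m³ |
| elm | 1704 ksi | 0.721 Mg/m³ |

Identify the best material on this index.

In SI units:
  gray cast iron: E = 104.5 GPa, ρ = 7150 kg/m³
  nylon: E = 2.361 GPa, ρ = 1140 kg/m³
  nickel superalloy: E = 208.2 GPa, ρ = 8193 kg/m³
  elm: E = 11.75 GPa, ρ = 721.0 kg/m³
  elm: M = 4.75×10⁻³
  nickel superalloy: M = 1.76×10⁻³
  gray cast iron: M = 1.43×10⁻³
  nylon: M = 1.35×10⁻³
The maximum is for elm.

elm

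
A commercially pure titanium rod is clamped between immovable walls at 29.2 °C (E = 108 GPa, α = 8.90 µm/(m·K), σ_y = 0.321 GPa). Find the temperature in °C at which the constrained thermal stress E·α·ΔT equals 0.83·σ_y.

306 °C

σ_y = 0.321 GPa = 321.0 MPa.
E·α·ΔT = 266.4 MPa ⇒ ΔT = 266.4 / (108.0×10³ × 8.90×10⁻⁶) = 277.2 K.
T = 29.2 + 277.2 = 306.4 °C.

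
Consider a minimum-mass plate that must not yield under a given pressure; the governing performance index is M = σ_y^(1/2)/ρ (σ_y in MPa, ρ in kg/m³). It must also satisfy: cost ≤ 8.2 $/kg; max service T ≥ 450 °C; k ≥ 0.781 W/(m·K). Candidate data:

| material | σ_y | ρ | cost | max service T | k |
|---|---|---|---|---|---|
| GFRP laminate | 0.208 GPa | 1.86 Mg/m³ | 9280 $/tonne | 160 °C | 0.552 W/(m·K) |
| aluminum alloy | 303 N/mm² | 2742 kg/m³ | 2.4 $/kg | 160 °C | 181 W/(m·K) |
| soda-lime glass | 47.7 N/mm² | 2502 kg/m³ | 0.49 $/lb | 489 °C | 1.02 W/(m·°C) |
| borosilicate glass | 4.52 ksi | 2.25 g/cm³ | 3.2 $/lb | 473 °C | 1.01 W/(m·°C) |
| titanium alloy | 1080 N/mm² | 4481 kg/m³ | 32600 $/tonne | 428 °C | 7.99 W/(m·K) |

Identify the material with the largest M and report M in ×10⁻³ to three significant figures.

soda-lime glass, M = 2.76×10⁻³

Screen on constraints: cost ≤ 8.2 $/kg; max service T ≥ 450 °C; k ≥ 0.781 W/(m·K). Survivors: soda-lime glass, borosilicate glass.
In SI units:
  soda-lime glass: σ_y = 47.70 MPa, ρ = 2502 kg/m³
  borosilicate glass: σ_y = 31.16 MPa, ρ = 2250 kg/m³
  soda-lime glass: M = 2.76×10⁻³
  borosilicate glass: M = 2.48×10⁻³
Highest index: soda-lime glass.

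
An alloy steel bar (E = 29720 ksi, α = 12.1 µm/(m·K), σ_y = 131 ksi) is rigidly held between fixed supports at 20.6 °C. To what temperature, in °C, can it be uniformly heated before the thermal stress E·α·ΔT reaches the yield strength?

E = 29720 ksi = 204.9 GPa.
σ_y = 131 ksi = 903.2 MPa.
E·α·ΔT = 903.2 MPa ⇒ ΔT = 903.2 / (204.9×10³ × 12.1×10⁻⁶) = 364.3 K.
T = 20.6 + 364.3 = 384.9 °C.

385 °C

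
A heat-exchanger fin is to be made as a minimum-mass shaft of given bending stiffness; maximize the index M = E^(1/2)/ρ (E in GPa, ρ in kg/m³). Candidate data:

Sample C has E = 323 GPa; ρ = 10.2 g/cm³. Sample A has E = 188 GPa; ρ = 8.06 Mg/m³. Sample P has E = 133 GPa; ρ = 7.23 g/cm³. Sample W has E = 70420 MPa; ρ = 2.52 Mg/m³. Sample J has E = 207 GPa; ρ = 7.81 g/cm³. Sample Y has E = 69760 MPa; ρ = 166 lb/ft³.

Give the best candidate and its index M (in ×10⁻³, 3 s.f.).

sample W, M = 3.33×10⁻³

Convert each candidate to consistent units, then evaluate M:
  sample C: E = 323.0 GPa, ρ = 10200 kg/m³
  sample A: E = 188.0 GPa, ρ = 8060 kg/m³
  sample P: E = 133.0 GPa, ρ = 7230 kg/m³
  sample W: E = 70.42 GPa, ρ = 2520 kg/m³
  sample J: E = 207.0 GPa, ρ = 7810 kg/m³
  sample Y: E = 69.76 GPa, ρ = 2659 kg/m³
  sample W: M = 3.33×10⁻³
  sample Y: M = 3.14×10⁻³
  sample J: M = 1.84×10⁻³
  sample C: M = 1.76×10⁻³
  sample A: M = 1.70×10⁻³
  sample P: M = 1.60×10⁻³
Sample W ranks first.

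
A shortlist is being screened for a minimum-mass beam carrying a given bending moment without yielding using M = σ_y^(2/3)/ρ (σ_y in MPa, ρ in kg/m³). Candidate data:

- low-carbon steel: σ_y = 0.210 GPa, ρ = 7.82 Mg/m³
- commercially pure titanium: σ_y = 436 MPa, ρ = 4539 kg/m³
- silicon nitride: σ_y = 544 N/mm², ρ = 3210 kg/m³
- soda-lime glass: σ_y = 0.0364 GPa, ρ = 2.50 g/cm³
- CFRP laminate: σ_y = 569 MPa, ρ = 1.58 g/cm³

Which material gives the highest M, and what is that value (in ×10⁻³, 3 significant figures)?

CFRP laminate, M = 43.5×10⁻³

After converting to SI:
  low-carbon steel: σ_y = 210.0 MPa, ρ = 7820 kg/m³
  commercially pure titanium: σ_y = 436.0 MPa, ρ = 4539 kg/m³
  silicon nitride: σ_y = 544.0 MPa, ρ = 3210 kg/m³
  soda-lime glass: σ_y = 36.40 MPa, ρ = 2500 kg/m³
  CFRP laminate: σ_y = 569.0 MPa, ρ = 1580 kg/m³
  CFRP laminate: M = 43.5×10⁻³
  silicon nitride: M = 20.8×10⁻³
  commercially pure titanium: M = 12.7×10⁻³
  low-carbon steel: M = 4.52×10⁻³
  soda-lime glass: M = 4.39×10⁻³
CFRP laminate ranks first.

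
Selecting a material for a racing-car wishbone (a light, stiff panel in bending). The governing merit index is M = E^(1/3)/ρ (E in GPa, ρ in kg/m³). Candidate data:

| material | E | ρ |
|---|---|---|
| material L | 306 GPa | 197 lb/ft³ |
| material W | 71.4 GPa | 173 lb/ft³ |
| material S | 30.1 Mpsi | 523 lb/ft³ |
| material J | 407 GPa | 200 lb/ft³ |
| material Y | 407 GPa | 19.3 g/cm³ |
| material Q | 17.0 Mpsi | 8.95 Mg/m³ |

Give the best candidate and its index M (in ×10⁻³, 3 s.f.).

Convert each candidate to consistent units, then evaluate M:
  material L: E = 306.0 GPa, ρ = 3156 kg/m³
  material W: E = 71.40 GPa, ρ = 2771 kg/m³
  material S: E = 207.5 GPa, ρ = 8378 kg/m³
  material J: E = 407.0 GPa, ρ = 3204 kg/m³
  material Y: E = 407.0 GPa, ρ = 19300 kg/m³
  material Q: E = 117.2 GPa, ρ = 8950 kg/m³
  material J: M = 2.31×10⁻³
  material L: M = 2.14×10⁻³
  material W: M = 1.50×10⁻³
  material S: M = 0.707×10⁻³
  material Q: M = 0.547×10⁻³
  material Y: M = 0.384×10⁻³
The maximum is for material J.

material J, M = 2.31×10⁻³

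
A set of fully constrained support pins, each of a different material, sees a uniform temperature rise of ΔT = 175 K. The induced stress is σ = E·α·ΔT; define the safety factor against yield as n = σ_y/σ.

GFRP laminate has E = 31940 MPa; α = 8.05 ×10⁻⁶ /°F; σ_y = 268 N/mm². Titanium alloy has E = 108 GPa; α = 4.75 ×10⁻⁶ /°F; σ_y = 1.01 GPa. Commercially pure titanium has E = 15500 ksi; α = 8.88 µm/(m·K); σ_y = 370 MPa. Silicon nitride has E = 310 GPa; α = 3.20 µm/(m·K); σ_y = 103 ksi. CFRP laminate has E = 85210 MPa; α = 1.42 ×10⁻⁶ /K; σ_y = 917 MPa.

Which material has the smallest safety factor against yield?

commercially pure titanium

Per material, after unit conversion:
  GFRP laminate: E = 31.94, α = 14.5, σ_y = 268.0 → σ = 81.0 MPa, n = 3.31
  titanium alloy: E = 108.0, α = 8.55, σ_y = 1010 → σ = 162 MPa, n = 6.25
  commercially pure titanium: E = 106.9, α = 8.88, σ_y = 370.0 → σ = 166 MPa, n = 2.23
  silicon nitride: E = 310.0, α = 3.20, σ_y = 710.2 → σ = 174 MPa, n = 4.09
  CFRP laminate: E = 85.21, α = 1.42, σ_y = 917.0 → σ = 21.2 MPa, n = 43.3
Commercially pure titanium has the lowest safety factor, n = 2.23.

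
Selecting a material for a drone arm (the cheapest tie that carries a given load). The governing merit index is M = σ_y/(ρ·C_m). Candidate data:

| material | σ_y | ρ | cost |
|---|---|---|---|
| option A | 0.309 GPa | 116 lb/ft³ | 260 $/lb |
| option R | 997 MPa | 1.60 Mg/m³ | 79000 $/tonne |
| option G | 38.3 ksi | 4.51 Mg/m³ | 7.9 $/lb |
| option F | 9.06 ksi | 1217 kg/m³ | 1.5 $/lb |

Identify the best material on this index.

option F

Convert each candidate to consistent units, then evaluate M:
  option A: σ_y = 309.0 MPa, ρ = 1858 kg/m³, cost = 573.2 $/kg
  option R: σ_y = 997.0 MPa, ρ = 1600 kg/m³, cost = 79.00 $/kg
  option G: σ_y = 264.1 MPa, ρ = 4510 kg/m³, cost = 17.42 $/kg
  option F: σ_y = 62.47 MPa, ρ = 1217 kg/m³, cost = 3.307 $/kg
  option F: M = 15.5 kN·m per $
  option R: M = 7.89 kN·m per $
  option G: M = 3.36 kN·m per $
  option A: M = 0.290 kN·m per $
Option F ranks first.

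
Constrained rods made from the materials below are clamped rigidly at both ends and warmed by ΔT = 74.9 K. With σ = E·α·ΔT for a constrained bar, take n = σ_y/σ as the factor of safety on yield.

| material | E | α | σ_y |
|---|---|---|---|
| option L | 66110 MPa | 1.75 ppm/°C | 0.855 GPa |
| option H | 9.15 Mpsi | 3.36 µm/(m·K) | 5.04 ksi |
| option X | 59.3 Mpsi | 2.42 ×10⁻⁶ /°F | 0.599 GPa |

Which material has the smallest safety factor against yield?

option H

In consistent units (E in GPa, α in ×10⁻⁶/K, σ_y in MPa):
  option L: E = 66.11, α = 1.75, σ_y = 855.0 → σ = 8.67 MPa, n = 98.7
  option H: E = 63.09, α = 3.36, σ_y = 34.75 → σ = 15.9 MPa, n = 2.19
  option X: E = 408.9, α = 4.36, σ_y = 599.0 → σ = 133 MPa, n = 4.49
Smallest n: option H with n = 2.19.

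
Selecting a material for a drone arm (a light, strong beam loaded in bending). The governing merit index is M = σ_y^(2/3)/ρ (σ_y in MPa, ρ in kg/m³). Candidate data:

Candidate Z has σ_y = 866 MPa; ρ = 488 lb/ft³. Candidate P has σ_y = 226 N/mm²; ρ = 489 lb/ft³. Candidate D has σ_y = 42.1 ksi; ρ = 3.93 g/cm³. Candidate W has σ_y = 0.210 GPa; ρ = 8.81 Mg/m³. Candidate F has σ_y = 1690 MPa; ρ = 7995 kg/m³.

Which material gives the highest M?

candidate F

Putting every candidate on a common basis:
  candidate Z: σ_y = 866.0 MPa, ρ = 7817 kg/m³
  candidate P: σ_y = 226.0 MPa, ρ = 7833 kg/m³
  candidate D: σ_y = 290.3 MPa, ρ = 3930 kg/m³
  candidate W: σ_y = 210.0 MPa, ρ = 8810 kg/m³
  candidate F: σ_y = 1690 MPa, ρ = 7995 kg/m³
  candidate F: M = 17.7×10⁻³
  candidate Z: M = 11.6×10⁻³
  candidate D: M = 11.2×10⁻³
  candidate P: M = 4.74×10⁻³
  candidate W: M = 4.01×10⁻³
Candidate F ranks first.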